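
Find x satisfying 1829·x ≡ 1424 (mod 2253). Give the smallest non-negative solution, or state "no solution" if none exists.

1612

First find gcd(1829, 2253):
2253 = 1*1829 + 424
1829 = 4*424 + 133
424 = 3*133 + 25
133 = 5*25 + 8
25 = 3*8 + 1
8 = 8*1 + 0
gcd = 1, so a unique solution mod 2253 exists.
Back-substitute for the Bézout coefficients:
1 = 25 − 3·8
1 = −3·133 + 16·25
1 = 16·424 − 51·133
1 = −51·1829 + 220·424
1 = 220·2253 − 271·1829
So 1829·(-271) ≡ 1 (mod 2253), giving 1829⁻¹ ≡ 1982.
x ≡ 1829⁻¹·1424 ≡ 1982·1424 ≡ 1612 (mod 2253).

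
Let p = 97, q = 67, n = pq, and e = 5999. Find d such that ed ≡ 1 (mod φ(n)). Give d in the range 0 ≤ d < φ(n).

φ(n) = (p−1)(q−1) = 96·66 = 6336.
Need d with 5999·d ≡ 1 (mod 6336). Apply the extended Euclidean algorithm:
6336 = 1*5999 + 337
5999 = 17*337 + 270
337 = 1*270 + 67
270 = 4*67 + 2
67 = 33*2 + 1
2 = 2*1 + 0
Back-substitute:
1 = 67 − 33·2
1 = −33·270 + 133·67
1 = 133·337 − 166·270
1 = −166·5999 + 2955·337
1 = 2955·6336 − 3121·5999
So 5999·(-3121) ≡ 1 (mod 6336), hence d ≡ -3121 ≡ 3215 (mod 6336).

3215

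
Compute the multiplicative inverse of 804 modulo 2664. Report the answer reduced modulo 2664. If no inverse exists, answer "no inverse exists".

no inverse exists

Euclidean algorithm on 2664, 804:
2664 = 3*804 + 252
804 = 3*252 + 48
252 = 5*48 + 12
48 = 4*12 + 0
Since gcd = 12 > 1, 804 is not a unit mod 2664.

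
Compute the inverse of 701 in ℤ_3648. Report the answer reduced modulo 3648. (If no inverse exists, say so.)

1301

Apply the Euclidean algorithm to 3648 and 701:
3648 = 5*701 + 143
701 = 4*143 + 129
143 = 1*129 + 14
129 = 9*14 + 3
14 = 4*3 + 2
3 = 1*2 + 1
2 = 2*1 + 0
gcd = 1, so the inverse exists. Back-substitute:
1 = 3 − 2
1 = −14 + 5·3
1 = 5·129 − 46·14
1 = −46·143 + 51·129
1 = 51·701 − 250·143
1 = −250·3648 + 1301·701
So 701·1301 ≡ 1 (mod 3648).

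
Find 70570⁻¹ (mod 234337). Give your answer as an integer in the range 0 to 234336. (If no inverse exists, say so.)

gcd(234337, 70570) by repeated division:
234337 = 3×70570 + 22627
70570 = 3×22627 + 2689
22627 = 8×2689 + 1115
2689 = 2×1115 + 459
1115 = 2×459 + 197
459 = 2×197 + 65
197 = 3×65 + 2
65 = 32×2 + 1
2 = 2×1 + 0
The gcd is 1. Working backward:
1 = 65 − 32·2
1 = −32·197 + 97·65
1 = 97·459 − 226·197
1 = −226·1115 + 549·459
1 = 549·2689 − 1324·1115
1 = −1324·22627 + 11141·2689
1 = 11141·70570 − 34747·22627
1 = −34747·234337 + 115382·70570
So 70570·115382 ≡ 1 (mod 234337).

115382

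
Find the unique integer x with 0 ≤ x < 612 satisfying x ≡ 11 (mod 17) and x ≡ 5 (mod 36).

Write x = 11 + 17·k. Then 17·k ≡ 5 − 11 ≡ 30 (mod 36).
Need 17⁻¹ mod 36. Extended Euclid on (36, 17):
36 = 2×17 + 2
17 = 8×2 + 1
2 = 2×1 + 0
Back-substitute:
1 = 17 − 8·2
1 = −8·36 + 17·17
17⁻¹ ≡ 17 (mod 36), so k ≡ 17·30 ≡ 6 (mod 36).
x = 11 + 17·6 = 113.

113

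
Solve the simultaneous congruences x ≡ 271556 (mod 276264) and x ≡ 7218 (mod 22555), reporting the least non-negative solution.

Write x = 271556 + 276264·k. Then 276264·k ≡ 7218 − 271556 ≡ 6322 (mod 22555).
Need 276264⁻¹ mod 22555. Extended Euclid on (22555, 5604):
22555 = 4×5604 + 139
5604 = 40×139 + 44
139 = 3×44 + 7
44 = 6×7 + 2
7 = 3×2 + 1
2 = 2×1 + 0
Back-substitute:
1 = 7 − 3·2
1 = −3·44 + 19·7
1 = 19·139 − 60·44
1 = −60·5604 + 2419·139
1 = 2419·22555 − 9736·5604
276264⁻¹ ≡ 12819 (mod 22555), so k ≡ 12819·6322 ≡ 1603 (mod 22555).
x = 271556 + 276264·1603 = 443122748.

443122748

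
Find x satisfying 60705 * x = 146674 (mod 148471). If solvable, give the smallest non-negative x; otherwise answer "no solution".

17162

First find gcd(60705, 148471):
148471 = 2·60705 + 27061
60705 = 2·27061 + 6583
27061 = 4·6583 + 729
6583 = 9·729 + 22
729 = 33·22 + 3
22 = 7·3 + 1
3 = 3·1 + 0
gcd = 1, so a unique solution mod 148471 exists.
Back-substitute for the Bézout coefficients:
1 = 22 − 7·3
1 = −7·729 + 232·22
1 = 232·6583 − 2095·729
1 = −2095·27061 + 8612·6583
1 = 8612·60705 − 19319·27061
1 = −19319·148471 + 47250·60705
So 60705·(47250) ≡ 1 (mod 148471), giving 60705⁻¹ ≡ 47250.
x ≡ 60705⁻¹·146674 ≡ 47250·146674 ≡ 17162 (mod 148471).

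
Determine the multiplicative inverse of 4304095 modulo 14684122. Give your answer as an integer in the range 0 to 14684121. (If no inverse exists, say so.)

3548597

Run Euclid on (14684122, 4304095):
14684122 = 3*4304095 + 1771837
4304095 = 2*1771837 + 760421
1771837 = 2*760421 + 250995
760421 = 3*250995 + 7436
250995 = 33*7436 + 5607
7436 = 1*5607 + 1829
5607 = 3*1829 + 120
1829 = 15*120 + 29
120 = 4*29 + 4
29 = 7*4 + 1
4 = 4*1 + 0
The gcd is 1. Working backward:
1 = 29 − 7·4
1 = −7·120 + 29·29
1 = 29·1829 − 442·120
1 = −442·5607 + 1355·1829
1 = 1355·7436 − 1797·5607
1 = −1797·250995 + 60656·7436
1 = 60656·760421 − 183765·250995
1 = −183765·1771837 + 428186·760421
1 = 428186·4304095 − 1040137·1771837
1 = −1040137·14684122 + 3548597·4304095
So 4304095·3548597 ≡ 1 (mod 14684122).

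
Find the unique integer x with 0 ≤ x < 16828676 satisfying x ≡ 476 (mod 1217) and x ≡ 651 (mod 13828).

4536235

Write x = 476 + 1217·k. Then 1217·k ≡ 651 − 476 ≡ 175 (mod 13828).
Need 1217⁻¹ mod 13828. Extended Euclid on (13828, 1217):
13828 = 11·1217 + 441
1217 = 2·441 + 335
441 = 1·335 + 106
335 = 3·106 + 17
106 = 6·17 + 4
17 = 4·4 + 1
4 = 4·1 + 0
Back-substitute:
1 = 17 − 4·4
1 = −4·106 + 25·17
1 = 25·335 − 79·106
1 = −79·441 + 104·335
1 = 104·1217 − 287·441
1 = −287·13828 + 3261·1217
1217⁻¹ ≡ 3261 (mod 13828), so k ≡ 3261·175 ≡ 3727 (mod 13828).
x = 476 + 1217·3727 = 4536235.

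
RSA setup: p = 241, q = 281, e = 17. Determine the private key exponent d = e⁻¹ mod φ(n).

φ(n) = (p−1)(q−1) = 240·280 = 67200.
Need d with 17·d ≡ 1 (mod 67200). Apply the extended Euclidean algorithm:
67200 = 3952*17 + 16
17 = 1*16 + 1
16 = 16*1 + 0
Back-substitute:
1 = 17 − 16
1 = −67200 + 3953·17
So 17·3953 ≡ 1 (mod 67200), hence d = 3953.

3953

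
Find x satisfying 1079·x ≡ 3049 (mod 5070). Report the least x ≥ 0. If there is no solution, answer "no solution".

gcd(1079, 5070):
5070 = 4×1079 + 754
1079 = 1×754 + 325
754 = 2×325 + 104
325 = 3×104 + 13
104 = 8×13 + 0
gcd = 13, but 13 ∤ 3049, so the congruence has no solution.

no solution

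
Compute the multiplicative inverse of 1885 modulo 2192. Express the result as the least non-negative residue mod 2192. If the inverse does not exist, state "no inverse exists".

Apply the Euclidean algorithm to 2192 and 1885:
2192 = 1·1885 + 307
1885 = 6·307 + 43
307 = 7·43 + 6
43 = 7·6 + 1
6 = 6·1 + 0
The gcd is 1. Working backward:
1 = 43 − 7·6
1 = −7·307 + 50·43
1 = 50·1885 − 307·307
1 = −307·2192 + 357·1885
So 1885·357 ≡ 1 (mod 2192).

357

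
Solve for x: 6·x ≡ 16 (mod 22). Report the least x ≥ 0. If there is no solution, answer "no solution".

First find gcd(6, 22):
22 = 3×6 + 4
6 = 1×4 + 2
4 = 2×2 + 0
gcd = 2 and 2 | 16, so solutions exist. Divide through by 2: 3x ≡ 8 (mod 11).
Now find 3⁻¹ mod 11:
11 = 3*3 + 2
3 = 1*2 + 1
2 = 2*1 + 0
Back-substitute:
1 = 3 − 2
1 = −11 + 4·3
So 3⁻¹ ≡ 4 (mod 11).
Then x ≡ 4·8 ≡ 10 (mod 11); the smallest non-negative solution is x = 10.

10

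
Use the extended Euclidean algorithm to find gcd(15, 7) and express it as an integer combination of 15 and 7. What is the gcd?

1

Repeated division:
15 = 2·7 + 1
7 = 7·1 + 0
gcd(15, 7) = 1.
Back-substituting:
1 = 15 − 2·7
So 1 = (1)·15 + (-2)·7.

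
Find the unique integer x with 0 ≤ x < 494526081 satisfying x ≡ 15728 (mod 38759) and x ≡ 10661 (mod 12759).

Write x = 15728 + 38759·k. Then 38759·k ≡ 10661 − 15728 ≡ 7692 (mod 12759).
Need 38759⁻¹ mod 12759. Extended Euclid on (12759, 482):
12759 = 26*482 + 227
482 = 2*227 + 28
227 = 8*28 + 3
28 = 9*3 + 1
3 = 3*1 + 0
Back-substitute:
1 = 28 − 9·3
1 = −9·227 + 73·28
1 = 73·482 − 155·227
1 = −155·12759 + 4103·482
38759⁻¹ ≡ 4103 (mod 12759), so k ≡ 4103·7692 ≡ 7269 (mod 12759).
x = 15728 + 38759·7269 = 281754899.

281754899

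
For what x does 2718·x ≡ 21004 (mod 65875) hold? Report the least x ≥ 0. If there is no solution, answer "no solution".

First find gcd(2718, 65875):
65875 = 24·2718 + 643
2718 = 4·643 + 146
643 = 4·146 + 59
146 = 2·59 + 28
59 = 2·28 + 3
28 = 9·3 + 1
3 = 3·1 + 0
gcd = 1, so a unique solution mod 65875 exists.
Back-substitute for the Bézout coefficients:
1 = 28 − 9·3
1 = −9·59 + 19·28
1 = 19·146 − 47·59
1 = −47·643 + 207·146
1 = 207·2718 − 875·643
1 = −875·65875 + 21207·2718
So 2718·(21207) ≡ 1 (mod 65875), giving 2718⁻¹ ≡ 21207.
x ≡ 2718⁻¹·21004 ≡ 21207·21004 ≡ 50953 (mod 65875).

50953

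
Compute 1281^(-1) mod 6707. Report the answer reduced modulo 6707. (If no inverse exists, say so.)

4686

Extended Euclidean algorithm:
6707 = 5·1281 + 302
1281 = 4·302 + 73
302 = 4·73 + 10
73 = 7·10 + 3
10 = 3·3 + 1
3 = 3·1 + 0
Since gcd(1281, 6707) = 1, back-substitute to write 1 as a combination:
1 = 10 − 3·3
1 = −3·73 + 22·10
1 = 22·302 − 91·73
1 = −91·1281 + 386·302
1 = 386·6707 − 2021·1281
Hence 1281⁻¹ ≡ -2021 ≡ 4686 (mod 6707).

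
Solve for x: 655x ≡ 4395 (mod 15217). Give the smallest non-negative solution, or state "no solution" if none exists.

3840

First find gcd(655, 15217):
15217 = 23*655 + 152
655 = 4*152 + 47
152 = 3*47 + 11
47 = 4*11 + 3
11 = 3*3 + 2
3 = 1*2 + 1
2 = 2*1 + 0
gcd = 1, so a unique solution mod 15217 exists.
Back-substitute for the Bézout coefficients:
1 = 3 − 2
1 = −11 + 4·3
1 = 4·47 − 17·11
1 = −17·152 + 55·47
1 = 55·655 − 237·152
1 = −237·15217 + 5506·655
So 655·(5506) ≡ 1 (mod 15217), giving 655⁻¹ ≡ 5506.
x ≡ 655⁻¹·4395 ≡ 5506·4395 ≡ 3840 (mod 15217).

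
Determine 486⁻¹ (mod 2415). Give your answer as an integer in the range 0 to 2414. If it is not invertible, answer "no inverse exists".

no inverse exists

Compute gcd(486, 2415):
2415 = 4*486 + 471
486 = 1*471 + 15
471 = 31*15 + 6
15 = 2*6 + 3
6 = 2*3 + 0
gcd(486, 2415) = 3 ≠ 1, so 486 has no multiplicative inverse modulo 2415.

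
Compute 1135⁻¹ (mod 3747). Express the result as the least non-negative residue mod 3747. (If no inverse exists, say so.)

gcd(3747, 1135) by repeated division:
3747 = 3*1135 + 342
1135 = 3*342 + 109
342 = 3*109 + 15
109 = 7*15 + 4
15 = 3*4 + 3
4 = 1*3 + 1
3 = 3*1 + 0
The gcd is 1. Working backward:
1 = 4 − 3
1 = −15 + 4·4
1 = 4·109 − 29·15
1 = −29·342 + 91·109
1 = 91·1135 − 302·342
1 = −302·3747 + 997·1135
So 1135·997 ≡ 1 (mod 3747).

997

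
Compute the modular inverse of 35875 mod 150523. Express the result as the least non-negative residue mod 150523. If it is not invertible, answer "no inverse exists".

Apply the Euclidean algorithm to 150523 and 35875:
150523 = 4*35875 + 7023
35875 = 5*7023 + 760
7023 = 9*760 + 183
760 = 4*183 + 28
183 = 6*28 + 15
28 = 1*15 + 13
15 = 1*13 + 2
13 = 6*2 + 1
2 = 2*1 + 0
Since gcd(35875, 150523) = 1, back-substitute to write 1 as a combination:
1 = 13 − 6·2
1 = −6·15 + 7·13
1 = 7·28 − 13·15
1 = −13·183 + 85·28
1 = 85·760 − 353·183
1 = −353·7023 + 3262·760
1 = 3262·35875 − 16663·7023
1 = −16663·150523 + 69914·35875
So 35875·69914 ≡ 1 (mod 150523).

69914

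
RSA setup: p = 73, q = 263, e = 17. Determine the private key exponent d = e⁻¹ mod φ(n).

φ(n) = (p−1)(q−1) = 72·262 = 18864.
Need d with 17·d ≡ 1 (mod 18864). Apply the extended Euclidean algorithm:
18864 = 1109×17 + 11
17 = 1×11 + 6
11 = 1×6 + 5
6 = 1×5 + 1
5 = 5×1 + 0
Back-substitute:
1 = 6 − 5
1 = −11 + 2·6
1 = 2·17 − 3·11
1 = −3·18864 + 3329·17
So 17·3329 ≡ 1 (mod 18864), hence d = 3329.

3329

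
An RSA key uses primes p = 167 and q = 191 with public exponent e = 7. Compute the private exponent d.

18023

φ(n) = (p−1)(q−1) = 166·190 = 31540.
Need d with 7·d ≡ 1 (mod 31540). Apply the extended Euclidean algorithm:
31540 = 4505·7 + 5
7 = 1·5 + 2
5 = 2·2 + 1
2 = 2·1 + 0
Back-substitute:
1 = 5 − 2·2
1 = −2·7 + 3·5
1 = 3·31540 − 13517·7
So 7·(-13517) ≡ 1 (mod 31540), hence d ≡ -13517 ≡ 18023 (mod 31540).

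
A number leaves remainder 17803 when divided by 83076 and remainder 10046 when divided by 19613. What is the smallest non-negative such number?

Write x = 17803 + 83076·k. Then 83076·k ≡ 10046 − 17803 ≡ 11856 (mod 19613).
Need 83076⁻¹ mod 19613. Extended Euclid on (19613, 4624):
19613 = 4×4624 + 1117
4624 = 4×1117 + 156
1117 = 7×156 + 25
156 = 6×25 + 6
25 = 4×6 + 1
6 = 6×1 + 0
Back-substitute:
1 = 25 − 4·6
1 = −4·156 + 25·25
1 = 25·1117 − 179·156
1 = −179·4624 + 741·1117
1 = 741·19613 − 3143·4624
83076⁻¹ ≡ 16470 (mod 19613), so k ≡ 16470·11856 ≡ 1292 (mod 19613).
x = 17803 + 83076·1292 = 107351995.

107351995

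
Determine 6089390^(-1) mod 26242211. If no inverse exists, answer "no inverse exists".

Run Euclid on (26242211, 6089390):
26242211 = 4*6089390 + 1884651
6089390 = 3*1884651 + 435437
1884651 = 4*435437 + 142903
435437 = 3*142903 + 6728
142903 = 21*6728 + 1615
6728 = 4*1615 + 268
1615 = 6*268 + 7
268 = 38*7 + 2
7 = 3*2 + 1
2 = 2*1 + 0
The gcd is 1. Working backward:
1 = 7 − 3·2
1 = −3·268 + 115·7
1 = 115·1615 − 693·268
1 = −693·6728 + 2887·1615
1 = 2887·142903 − 61320·6728
1 = −61320·435437 + 186847·142903
1 = 186847·1884651 − 808708·435437
1 = −808708·6089390 + 2612971·1884651
1 = 2612971·26242211 − 11260592·6089390
Hence 6089390⁻¹ ≡ -11260592 ≡ 14981619 (mod 26242211).

14981619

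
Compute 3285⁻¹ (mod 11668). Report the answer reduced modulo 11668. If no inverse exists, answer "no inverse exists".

2053

Apply the Euclidean algorithm to 11668 and 3285:
11668 = 3*3285 + 1813
3285 = 1*1813 + 1472
1813 = 1*1472 + 341
1472 = 4*341 + 108
341 = 3*108 + 17
108 = 6*17 + 6
17 = 2*6 + 5
6 = 1*5 + 1
5 = 5*1 + 0
Since gcd(3285, 11668) = 1, back-substitute to write 1 as a combination:
1 = 6 − 5
1 = −17 + 3·6
1 = 3·108 − 19·17
1 = −19·341 + 60·108
1 = 60·1472 − 259·341
1 = −259·1813 + 319·1472
1 = 319·3285 − 578·1813
1 = −578·11668 + 2053·3285
So 3285·2053 ≡ 1 (mod 11668).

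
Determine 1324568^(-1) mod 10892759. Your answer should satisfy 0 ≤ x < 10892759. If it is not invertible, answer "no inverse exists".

Extended Euclidean algorithm:
10892759 = 8*1324568 + 296215
1324568 = 4*296215 + 139708
296215 = 2*139708 + 16799
139708 = 8*16799 + 5316
16799 = 3*5316 + 851
5316 = 6*851 + 210
851 = 4*210 + 11
210 = 19*11 + 1
11 = 11*1 + 0
The gcd is 1. Working backward:
1 = 210 − 19·11
1 = −19·851 + 77·210
1 = 77·5316 − 481·851
1 = −481·16799 + 1520·5316
1 = 1520·139708 − 12641·16799
1 = −12641·296215 + 26802·139708
1 = 26802·1324568 − 119849·296215
1 = −119849·10892759 + 985594·1324568
So 1324568·985594 ≡ 1 (mod 10892759).

985594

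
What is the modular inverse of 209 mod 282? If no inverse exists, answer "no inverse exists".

Extended Euclidean algorithm:
282 = 1*209 + 73
209 = 2*73 + 63
73 = 1*63 + 10
63 = 6*10 + 3
10 = 3*3 + 1
3 = 3*1 + 0
Since gcd(209, 282) = 1, back-substitute to write 1 as a combination:
1 = 10 − 3·3
1 = −3·63 + 19·10
1 = 19·73 − 22·63
1 = −22·209 + 63·73
1 = 63·282 − 85·209
So 209·(-85) ≡ 1 (mod 282), and -85 ≡ 197 (mod 282).

197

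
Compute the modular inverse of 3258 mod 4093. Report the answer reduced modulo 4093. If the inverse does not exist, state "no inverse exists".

Extended Euclidean algorithm:
4093 = 1*3258 + 835
3258 = 3*835 + 753
835 = 1*753 + 82
753 = 9*82 + 15
82 = 5*15 + 7
15 = 2*7 + 1
7 = 7*1 + 0
The gcd is 1. Working backward:
1 = 15 − 2·7
1 = −2·82 + 11·15
1 = 11·753 − 101·82
1 = −101·835 + 112·753
1 = 112·3258 − 437·835
1 = −437·4093 + 549·3258
So 3258·549 ≡ 1 (mod 4093).

549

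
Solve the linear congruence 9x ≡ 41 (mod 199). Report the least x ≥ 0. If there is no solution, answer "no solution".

First find gcd(9, 199):
199 = 22*9 + 1
9 = 9*1 + 0
gcd = 1, so a unique solution mod 199 exists.
Back-substitute for the Bézout coefficients:
1 = 199 − 22·9
So 9·(-22) ≡ 1 (mod 199), giving 9⁻¹ ≡ 177.
x ≡ 9⁻¹·41 ≡ 177·41 ≡ 93 (mod 199).

93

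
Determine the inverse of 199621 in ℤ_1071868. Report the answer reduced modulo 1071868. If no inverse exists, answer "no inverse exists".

Run Euclid on (1071868, 199621):
1071868 = 5×199621 + 73763
199621 = 2×73763 + 52095
73763 = 1×52095 + 21668
52095 = 2×21668 + 8759
21668 = 2×8759 + 4150
8759 = 2×4150 + 459
4150 = 9×459 + 19
459 = 24×19 + 3
19 = 6×3 + 1
3 = 3×1 + 0
Since gcd(199621, 1071868) = 1, back-substitute to write 1 as a combination:
1 = 19 − 6·3
1 = −6·459 + 145·19
1 = 145·4150 − 1311·459
1 = −1311·8759 + 2767·4150
1 = 2767·21668 − 6845·8759
1 = −6845·52095 + 16457·21668
1 = 16457·73763 − 23302·52095
1 = −23302·199621 + 63061·73763
1 = 63061·1071868 − 338607·199621
Hence 199621⁻¹ ≡ -338607 ≡ 733261 (mod 1071868).

733261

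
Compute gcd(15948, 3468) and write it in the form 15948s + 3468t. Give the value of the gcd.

Apply Euclid's algorithm to 15948 and 3468:
15948 = 4·3468 + 2076
3468 = 1·2076 + 1392
2076 = 1·1392 + 684
1392 = 2·684 + 24
684 = 28·24 + 12
24 = 2·12 + 0
gcd(15948, 3468) = 12.
Back-substituting:
12 = 684 − 28·24
12 = −28·1392 + 57·684
12 = 57·2076 − 85·1392
12 = −85·3468 + 142·2076
12 = 142·15948 − 653·3468
So 12 = (142)·15948 + (-653)·3468.

12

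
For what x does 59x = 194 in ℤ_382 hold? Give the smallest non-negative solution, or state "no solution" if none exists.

204

First find gcd(59, 382):
382 = 6×59 + 28
59 = 2×28 + 3
28 = 9×3 + 1
3 = 3×1 + 0
gcd = 1, so a unique solution mod 382 exists.
Back-substitute for the Bézout coefficients:
1 = 28 − 9·3
1 = −9·59 + 19·28
1 = 19·382 − 123·59
So 59·(-123) ≡ 1 (mod 382), giving 59⁻¹ ≡ 259.
x ≡ 59⁻¹·194 ≡ 259·194 ≡ 204 (mod 382).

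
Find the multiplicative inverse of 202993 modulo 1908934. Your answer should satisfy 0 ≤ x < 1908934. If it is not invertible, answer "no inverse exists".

1036333

gcd(1908934, 202993) by repeated division:
1908934 = 9*202993 + 81997
202993 = 2*81997 + 38999
81997 = 2*38999 + 3999
38999 = 9*3999 + 3008
3999 = 1*3008 + 991
3008 = 3*991 + 35
991 = 28*35 + 11
35 = 3*11 + 2
11 = 5*2 + 1
2 = 2*1 + 0
gcd = 1, so the inverse exists. Back-substitute:
1 = 11 − 5·2
1 = −5·35 + 16·11
1 = 16·991 − 453·35
1 = −453·3008 + 1375·991
1 = 1375·3999 − 1828·3008
1 = −1828·38999 + 17827·3999
1 = 17827·81997 − 37482·38999
1 = −37482·202993 + 92791·81997
1 = 92791·1908934 − 872601·202993
So 202993·(-872601) ≡ 1 (mod 1908934), and -872601 ≡ 1036333 (mod 1908934).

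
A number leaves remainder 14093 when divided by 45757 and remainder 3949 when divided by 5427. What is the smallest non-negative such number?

109922407

Write x = 14093 + 45757·k. Then 45757·k ≡ 3949 − 14093 ≡ 710 (mod 5427).
Need 45757⁻¹ mod 5427. Extended Euclid on (5427, 2341):
5427 = 2×2341 + 745
2341 = 3×745 + 106
745 = 7×106 + 3
106 = 35×3 + 1
3 = 3×1 + 0
Back-substitute:
1 = 106 − 35·3
1 = −35·745 + 246·106
1 = 246·2341 − 773·745
1 = −773·5427 + 1792·2341
45757⁻¹ ≡ 1792 (mod 5427), so k ≡ 1792·710 ≡ 2402 (mod 5427).
x = 14093 + 45757·2402 = 109922407.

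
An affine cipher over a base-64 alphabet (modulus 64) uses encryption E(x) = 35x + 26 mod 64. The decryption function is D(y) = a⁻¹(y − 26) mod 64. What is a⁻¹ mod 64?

gcd(64, 35) by repeated division:
64 = 1*35 + 29
35 = 1*29 + 6
29 = 4*6 + 5
6 = 1*5 + 1
5 = 5*1 + 0
Since gcd(35, 64) = 1, back-substitute to write 1 as a combination:
1 = 6 − 5
1 = −29 + 5·6
1 = 5·35 − 6·29
1 = −6·64 + 11·35
So 35·11 ≡ 1 (mod 64).

11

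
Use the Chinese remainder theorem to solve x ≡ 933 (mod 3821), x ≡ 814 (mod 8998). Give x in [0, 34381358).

Write x = 933 + 3821·k. Then 3821·k ≡ 814 − 933 ≡ 8879 (mod 8998).
Need 3821⁻¹ mod 8998. Extended Euclid on (8998, 3821):
8998 = 2·3821 + 1356
3821 = 2·1356 + 1109
1356 = 1·1109 + 247
1109 = 4·247 + 121
247 = 2·121 + 5
121 = 24·5 + 1
5 = 5·1 + 0
Back-substitute:
1 = 121 − 24·5
1 = −24·247 + 49·121
1 = 49·1109 − 220·247
1 = −220·1356 + 269·1109
1 = 269·3821 − 758·1356
1 = −758·8998 + 1785·3821
3821⁻¹ ≡ 1785 (mod 8998), so k ≡ 1785·8879 ≡ 3537 (mod 8998).
x = 933 + 3821·3537 = 13515810.

13515810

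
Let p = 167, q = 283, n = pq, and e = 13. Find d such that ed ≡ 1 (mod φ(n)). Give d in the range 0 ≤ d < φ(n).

3601

φ(n) = (p−1)(q−1) = 166·282 = 46812.
Need d with 13·d ≡ 1 (mod 46812). Apply the extended Euclidean algorithm:
46812 = 3600·13 + 12
13 = 1·12 + 1
12 = 12·1 + 0
Back-substitute:
1 = 13 − 12
1 = −46812 + 3601·13
So 13·3601 ≡ 1 (mod 46812), hence d = 3601.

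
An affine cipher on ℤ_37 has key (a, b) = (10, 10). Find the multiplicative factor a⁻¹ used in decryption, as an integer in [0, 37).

Apply the Euclidean algorithm to 37 and 10:
37 = 3·10 + 7
10 = 1·7 + 3
7 = 2·3 + 1
3 = 3·1 + 0
Since gcd(10, 37) = 1, back-substitute to write 1 as a combination:
1 = 7 − 2·3
1 = −2·10 + 3·7
1 = 3·37 − 11·10
Hence 10⁻¹ ≡ -11 ≡ 26 (mod 37).

26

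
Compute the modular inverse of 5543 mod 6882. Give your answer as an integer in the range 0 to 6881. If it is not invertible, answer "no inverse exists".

2981

Apply the Euclidean algorithm to 6882 and 5543:
6882 = 1·5543 + 1339
5543 = 4·1339 + 187
1339 = 7·187 + 30
187 = 6·30 + 7
30 = 4·7 + 2
7 = 3·2 + 1
2 = 2·1 + 0
Since gcd(5543, 6882) = 1, back-substitute to write 1 as a combination:
1 = 7 − 3·2
1 = −3·30 + 13·7
1 = 13·187 − 81·30
1 = −81·1339 + 580·187
1 = 580·5543 − 2401·1339
1 = −2401·6882 + 2981·5543
So 5543·2981 ≡ 1 (mod 6882).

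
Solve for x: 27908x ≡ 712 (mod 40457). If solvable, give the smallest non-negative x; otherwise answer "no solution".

First find gcd(27908, 40457):
40457 = 1*27908 + 12549
27908 = 2*12549 + 2810
12549 = 4*2810 + 1309
2810 = 2*1309 + 192
1309 = 6*192 + 157
192 = 1*157 + 35
157 = 4*35 + 17
35 = 2*17 + 1
17 = 17*1 + 0
gcd = 1, so a unique solution mod 40457 exists.
Back-substitute for the Bézout coefficients:
1 = 35 − 2·17
1 = −2·157 + 9·35
1 = 9·192 − 11·157
1 = −11·1309 + 75·192
1 = 75·2810 − 161·1309
1 = −161·12549 + 719·2810
1 = 719·27908 − 1599·12549
1 = −1599·40457 + 2318·27908
So 27908·(2318) ≡ 1 (mod 40457), giving 27908⁻¹ ≡ 2318.
x ≡ 27908⁻¹·712 ≡ 2318·712 ≡ 32136 (mod 40457).

32136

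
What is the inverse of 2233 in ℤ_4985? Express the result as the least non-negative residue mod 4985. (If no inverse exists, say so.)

Apply the Euclidean algorithm to 4985 and 2233:
4985 = 2*2233 + 519
2233 = 4*519 + 157
519 = 3*157 + 48
157 = 3*48 + 13
48 = 3*13 + 9
13 = 1*9 + 4
9 = 2*4 + 1
4 = 4*1 + 0
Since gcd(2233, 4985) = 1, back-substitute to write 1 as a combination:
1 = 9 − 2·4
1 = −2·13 + 3·9
1 = 3·48 − 11·13
1 = −11·157 + 36·48
1 = 36·519 − 119·157
1 = −119·2233 + 512·519
1 = 512·4985 − 1143·2233
So 2233·(-1143) ≡ 1 (mod 4985), and -1143 ≡ 3842 (mod 4985).

3842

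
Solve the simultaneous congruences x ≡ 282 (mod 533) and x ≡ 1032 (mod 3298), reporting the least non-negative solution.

855214

Write x = 282 + 533·k. Then 533·k ≡ 1032 − 282 ≡ 750 (mod 3298).
Need 533⁻¹ mod 3298. Extended Euclid on (3298, 533):
3298 = 6·533 + 100
533 = 5·100 + 33
100 = 3·33 + 1
33 = 33·1 + 0
Back-substitute:
1 = 100 − 3·33
1 = −3·533 + 16·100
1 = 16·3298 − 99·533
533⁻¹ ≡ 3199 (mod 3298), so k ≡ 3199·750 ≡ 1604 (mod 3298).
x = 282 + 533·1604 = 855214.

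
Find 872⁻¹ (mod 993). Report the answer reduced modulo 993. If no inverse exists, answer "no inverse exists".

Run Euclid on (993, 872):
993 = 1*872 + 121
872 = 7*121 + 25
121 = 4*25 + 21
25 = 1*21 + 4
21 = 5*4 + 1
4 = 4*1 + 0
gcd = 1, so the inverse exists. Back-substitute:
1 = 21 − 5·4
1 = −5·25 + 6·21
1 = 6·121 − 29·25
1 = −29·872 + 209·121
1 = 209·993 − 238·872
Thus 872·(-238) ≡ 1 (mod 993); reducing, -238 mod 993 = 755.

755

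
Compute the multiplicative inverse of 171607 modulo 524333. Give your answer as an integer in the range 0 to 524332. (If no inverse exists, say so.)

Run Euclid on (524333, 171607):
524333 = 3×171607 + 9512
171607 = 18×9512 + 391
9512 = 24×391 + 128
391 = 3×128 + 7
128 = 18×7 + 2
7 = 3×2 + 1
2 = 2×1 + 0
The gcd is 1. Working backward:
1 = 7 − 3·2
1 = −3·128 + 55·7
1 = 55·391 − 168·128
1 = −168·9512 + 4087·391
1 = 4087·171607 − 73734·9512
1 = −73734·524333 + 225289·171607
So 171607·225289 ≡ 1 (mod 524333).

225289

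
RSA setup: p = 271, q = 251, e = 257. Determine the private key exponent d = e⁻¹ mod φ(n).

54893

φ(n) = (p−1)(q−1) = 270·250 = 67500.
Need d with 257·d ≡ 1 (mod 67500). Apply the extended Euclidean algorithm:
67500 = 262×257 + 166
257 = 1×166 + 91
166 = 1×91 + 75
91 = 1×75 + 16
75 = 4×16 + 11
16 = 1×11 + 5
11 = 2×5 + 1
5 = 5×1 + 0
Back-substitute:
1 = 11 − 2·5
1 = −2·16 + 3·11
1 = 3·75 − 14·16
1 = −14·91 + 17·75
1 = 17·166 − 31·91
1 = −31·257 + 48·166
1 = 48·67500 − 12607·257
So 257·(-12607) ≡ 1 (mod 67500), hence d ≡ -12607 ≡ 54893 (mod 67500).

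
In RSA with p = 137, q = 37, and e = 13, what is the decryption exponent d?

3013

φ(n) = (p−1)(q−1) = 136·36 = 4896.
Need d with 13·d ≡ 1 (mod 4896). Apply the extended Euclidean algorithm:
4896 = 376×13 + 8
13 = 1×8 + 5
8 = 1×5 + 3
5 = 1×3 + 2
3 = 1×2 + 1
2 = 2×1 + 0
Back-substitute:
1 = 3 − 2
1 = −5 + 2·3
1 = 2·8 − 3·5
1 = −3·13 + 5·8
1 = 5·4896 − 1883·13
So 13·(-1883) ≡ 1 (mod 4896), hence d ≡ -1883 ≡ 3013 (mod 4896).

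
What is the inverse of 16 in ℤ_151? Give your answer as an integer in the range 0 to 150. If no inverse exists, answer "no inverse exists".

Apply the Euclidean algorithm to 151 and 16:
151 = 9*16 + 7
16 = 2*7 + 2
7 = 3*2 + 1
2 = 2*1 + 0
Since gcd(16, 151) = 1, back-substitute to write 1 as a combination:
1 = 7 − 3·2
1 = −3·16 + 7·7
1 = 7·151 − 66·16
Thus 16·(-66) ≡ 1 (mod 151); reducing, -66 mod 151 = 85.

85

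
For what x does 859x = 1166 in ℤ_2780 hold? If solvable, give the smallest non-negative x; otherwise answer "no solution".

First find gcd(859, 2780):
2780 = 3*859 + 203
859 = 4*203 + 47
203 = 4*47 + 15
47 = 3*15 + 2
15 = 7*2 + 1
2 = 2*1 + 0
gcd = 1, so a unique solution mod 2780 exists.
Back-substitute for the Bézout coefficients:
1 = 15 − 7·2
1 = −7·47 + 22·15
1 = 22·203 − 95·47
1 = −95·859 + 402·203
1 = 402·2780 − 1301·859
So 859·(-1301) ≡ 1 (mod 2780), giving 859⁻¹ ≡ 1479.
x ≡ 859⁻¹·1166 ≡ 1479·1166 ≡ 914 (mod 2780).

914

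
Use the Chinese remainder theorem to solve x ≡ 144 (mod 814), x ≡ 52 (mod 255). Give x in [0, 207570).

79102

Write x = 144 + 814·k. Then 814·k ≡ 52 − 144 ≡ 163 (mod 255).
Need 814⁻¹ mod 255. Extended Euclid on (255, 49):
255 = 5*49 + 10
49 = 4*10 + 9
10 = 1*9 + 1
9 = 9*1 + 0
Back-substitute:
1 = 10 − 9
1 = −49 + 5·10
1 = 5·255 − 26·49
814⁻¹ ≡ 229 (mod 255), so k ≡ 229·163 ≡ 97 (mod 255).
x = 144 + 814·97 = 79102.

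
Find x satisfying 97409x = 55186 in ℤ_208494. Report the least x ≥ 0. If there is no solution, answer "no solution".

gcd(97409, 208494):
208494 = 2×97409 + 13676
97409 = 7×13676 + 1677
13676 = 8×1677 + 260
1677 = 6×260 + 117
260 = 2×117 + 26
117 = 4×26 + 13
26 = 2×13 + 0
gcd = 13, but 13 ∤ 55186, so the congruence has no solution.

no solution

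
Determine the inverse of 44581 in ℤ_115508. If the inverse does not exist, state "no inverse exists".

Extended Euclidean algorithm:
115508 = 2×44581 + 26346
44581 = 1×26346 + 18235
26346 = 1×18235 + 8111
18235 = 2×8111 + 2013
8111 = 4×2013 + 59
2013 = 34×59 + 7
59 = 8×7 + 3
7 = 2×3 + 1
3 = 3×1 + 0
gcd = 1, so the inverse exists. Back-substitute:
1 = 7 − 2·3
1 = −2·59 + 17·7
1 = 17·2013 − 580·59
1 = −580·8111 + 2337·2013
1 = 2337·18235 − 5254·8111
1 = −5254·26346 + 7591·18235
1 = 7591·44581 − 12845·26346
1 = −12845·115508 + 33281·44581
So 44581·33281 ≡ 1 (mod 115508).

33281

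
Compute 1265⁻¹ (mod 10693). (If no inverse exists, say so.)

8267

Apply the Euclidean algorithm to 10693 and 1265:
10693 = 8·1265 + 573
1265 = 2·573 + 119
573 = 4·119 + 97
119 = 1·97 + 22
97 = 4·22 + 9
22 = 2·9 + 4
9 = 2·4 + 1
4 = 4·1 + 0
The gcd is 1. Working backward:
1 = 9 − 2·4
1 = −2·22 + 5·9
1 = 5·97 − 22·22
1 = −22·119 + 27·97
1 = 27·573 − 130·119
1 = −130·1265 + 287·573
1 = 287·10693 − 2426·1265
Thus 1265·(-2426) ≡ 1 (mod 10693); reducing, -2426 mod 10693 = 8267.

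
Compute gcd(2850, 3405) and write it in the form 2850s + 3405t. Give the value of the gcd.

15

Euclidean algorithm:
3405 = 1×2850 + 555
2850 = 5×555 + 75
555 = 7×75 + 30
75 = 2×30 + 15
30 = 2×15 + 0
gcd(2850, 3405) = 15.
Working backward:
15 = 75 − 2·30
15 = −2·555 + 15·75
15 = 15·2850 − 77·555
15 = −77·3405 + 92·2850
So 15 = (-77)·3405 + (92)·2850.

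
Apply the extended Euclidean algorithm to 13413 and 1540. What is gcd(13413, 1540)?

1

Apply Euclid's algorithm to 13413 and 1540:
13413 = 8×1540 + 1093
1540 = 1×1093 + 447
1093 = 2×447 + 199
447 = 2×199 + 49
199 = 4×49 + 3
49 = 16×3 + 1
3 = 3×1 + 0
gcd(13413, 1540) = 1.
Express as a combination:
1 = 49 − 16·3
1 = −16·199 + 65·49
1 = 65·447 − 146·199
1 = −146·1093 + 357·447
1 = 357·1540 − 503·1093
1 = −503·13413 + 4381·1540
So 1 = (-503)·13413 + (4381)·1540.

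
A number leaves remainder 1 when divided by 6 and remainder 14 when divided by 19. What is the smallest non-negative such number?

109

Write x = 1 + 6·k. Then 6·k ≡ 14 − 1 ≡ 13 (mod 19).
Need 6⁻¹ mod 19. Extended Euclid on (19, 6):
19 = 3*6 + 1
6 = 6*1 + 0
Back-substitute:
1 = 19 − 3·6
6⁻¹ ≡ 16 (mod 19), so k ≡ 16·13 ≡ 18 (mod 19).
x = 1 + 6·18 = 109.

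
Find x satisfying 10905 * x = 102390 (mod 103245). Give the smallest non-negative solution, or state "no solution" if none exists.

First find gcd(10905, 103245):
103245 = 9×10905 + 5100
10905 = 2×5100 + 705
5100 = 7×705 + 165
705 = 4×165 + 45
165 = 3×45 + 30
45 = 1×30 + 15
30 = 2×15 + 0
gcd = 15 and 15 | 102390, so solutions exist. Divide through by 15: 727x ≡ 6826 (mod 6883).
Now find 727⁻¹ mod 6883:
6883 = 9×727 + 340
727 = 2×340 + 47
340 = 7×47 + 11
47 = 4×11 + 3
11 = 3×3 + 2
3 = 1×2 + 1
2 = 2×1 + 0
Back-substitute:
1 = 3 − 2
1 = −11 + 4·3
1 = 4·47 − 17·11
1 = −17·340 + 123·47
1 = 123·727 − 263·340
1 = −263·6883 + 2490·727
So 727⁻¹ ≡ 2490 (mod 6883).
Then x ≡ 2490·6826 ≡ 2613 (mod 6883); the smallest non-negative solution is x = 2613.

2613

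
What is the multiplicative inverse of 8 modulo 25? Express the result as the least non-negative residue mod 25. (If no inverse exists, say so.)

gcd(25, 8) by repeated division:
25 = 3×8 + 1
8 = 8×1 + 0
Since gcd(8, 25) = 1, back-substitute to write 1 as a combination:
1 = 25 − 3·8
Hence 8⁻¹ ≡ -3 ≡ 22 (mod 25).

22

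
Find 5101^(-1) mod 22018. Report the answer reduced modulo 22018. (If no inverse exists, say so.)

Apply the Euclidean algorithm to 22018 and 5101:
22018 = 4*5101 + 1614
5101 = 3*1614 + 259
1614 = 6*259 + 60
259 = 4*60 + 19
60 = 3*19 + 3
19 = 6*3 + 1
3 = 3*1 + 0
gcd = 1, so the inverse exists. Back-substitute:
1 = 19 − 6·3
1 = −6·60 + 19·19
1 = 19·259 − 82·60
1 = −82·1614 + 511·259
1 = 511·5101 − 1615·1614
1 = −1615·22018 + 6971·5101
So 5101·6971 ≡ 1 (mod 22018).

6971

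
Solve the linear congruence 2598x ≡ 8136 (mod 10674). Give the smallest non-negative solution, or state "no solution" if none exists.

First find gcd(2598, 10674):
10674 = 4*2598 + 282
2598 = 9*282 + 60
282 = 4*60 + 42
60 = 1*42 + 18
42 = 2*18 + 6
18 = 3*6 + 0
gcd = 6 and 6 | 8136, so solutions exist. Divide through by 6: 433x ≡ 1356 (mod 1779).
Now find 433⁻¹ mod 1779:
1779 = 4×433 + 47
433 = 9×47 + 10
47 = 4×10 + 7
10 = 1×7 + 3
7 = 2×3 + 1
3 = 3×1 + 0
Back-substitute:
1 = 7 − 2·3
1 = −2·10 + 3·7
1 = 3·47 − 14·10
1 = −14·433 + 129·47
1 = 129·1779 − 530·433
So 433·(-530) ≡ 1 (mod 1779), i.e. 433⁻¹ ≡ 1249.
Then x ≡ 1249·1356 ≡ 36 (mod 1779); the smallest non-negative solution is x = 36.

36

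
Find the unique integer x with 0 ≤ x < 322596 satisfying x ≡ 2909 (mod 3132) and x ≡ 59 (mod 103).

297317

Write x = 2909 + 3132·k. Then 3132·k ≡ 59 − 2909 ≡ 34 (mod 103).
Need 3132⁻¹ mod 103. Extended Euclid on (103, 42):
103 = 2·42 + 19
42 = 2·19 + 4
19 = 4·4 + 3
4 = 1·3 + 1
3 = 3·1 + 0
Back-substitute:
1 = 4 − 3
1 = −19 + 5·4
1 = 5·42 − 11·19
1 = −11·103 + 27·42
3132⁻¹ ≡ 27 (mod 103), so k ≡ 27·34 ≡ 94 (mod 103).
x = 2909 + 3132·94 = 297317.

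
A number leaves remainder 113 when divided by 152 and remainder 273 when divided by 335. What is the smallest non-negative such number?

29753

Write x = 113 + 152·k. Then 152·k ≡ 273 − 113 ≡ 160 (mod 335).
Need 152⁻¹ mod 335. Extended Euclid on (335, 152):
335 = 2×152 + 31
152 = 4×31 + 28
31 = 1×28 + 3
28 = 9×3 + 1
3 = 3×1 + 0
Back-substitute:
1 = 28 − 9·3
1 = −9·31 + 10·28
1 = 10·152 − 49·31
1 = −49·335 + 108·152
152⁻¹ ≡ 108 (mod 335), so k ≡ 108·160 ≡ 195 (mod 335).
x = 113 + 152·195 = 29753.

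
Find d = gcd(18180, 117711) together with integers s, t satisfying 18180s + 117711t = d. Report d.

9

Repeated division:
117711 = 6·18180 + 8631
18180 = 2·8631 + 918
8631 = 9·918 + 369
918 = 2·369 + 180
369 = 2·180 + 9
180 = 20·9 + 0
gcd(18180, 117711) = 9.
Express as a combination:
9 = 369 − 2·180
9 = −2·918 + 5·369
9 = 5·8631 − 47·918
9 = −47·18180 + 99·8631
9 = 99·117711 − 641·18180
So 9 = (99)·117711 + (-641)·18180.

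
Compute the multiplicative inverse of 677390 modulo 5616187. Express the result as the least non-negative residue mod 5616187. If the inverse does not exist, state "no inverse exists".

2309577

gcd(5616187, 677390) by repeated division:
5616187 = 8×677390 + 197067
677390 = 3×197067 + 86189
197067 = 2×86189 + 24689
86189 = 3×24689 + 12122
24689 = 2×12122 + 445
12122 = 27×445 + 107
445 = 4×107 + 17
107 = 6×17 + 5
17 = 3×5 + 2
5 = 2×2 + 1
2 = 2×1 + 0
The gcd is 1. Working backward:
1 = 5 − 2·2
1 = −2·17 + 7·5
1 = 7·107 − 44·17
1 = −44·445 + 183·107
1 = 183·12122 − 4985·445
1 = −4985·24689 + 10153·12122
1 = 10153·86189 − 35444·24689
1 = −35444·197067 + 81041·86189
1 = 81041·677390 − 278567·197067
1 = −278567·5616187 + 2309577·677390
So 677390·2309577 ≡ 1 (mod 5616187).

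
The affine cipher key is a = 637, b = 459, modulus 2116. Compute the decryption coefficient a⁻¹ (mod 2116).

Apply the Euclidean algorithm to 2116 and 637:
2116 = 3×637 + 205
637 = 3×205 + 22
205 = 9×22 + 7
22 = 3×7 + 1
7 = 7×1 + 0
gcd = 1, so the inverse exists. Back-substitute:
1 = 22 − 3·7
1 = −3·205 + 28·22
1 = 28·637 − 87·205
1 = −87·2116 + 289·637
So 637·289 ≡ 1 (mod 2116).

289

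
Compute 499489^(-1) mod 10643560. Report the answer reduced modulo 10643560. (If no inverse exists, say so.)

3587289

Run Euclid on (10643560, 499489):
10643560 = 21×499489 + 154291
499489 = 3×154291 + 36616
154291 = 4×36616 + 7827
36616 = 4×7827 + 5308
7827 = 1×5308 + 2519
5308 = 2×2519 + 270
2519 = 9×270 + 89
270 = 3×89 + 3
89 = 29×3 + 2
3 = 1×2 + 1
2 = 2×1 + 0
gcd = 1, so the inverse exists. Back-substitute:
1 = 3 − 2
1 = −89 + 30·3
1 = 30·270 − 91·89
1 = −91·2519 + 849·270
1 = 849·5308 − 1789·2519
1 = −1789·7827 + 2638·5308
1 = 2638·36616 − 12341·7827
1 = −12341·154291 + 52002·36616
1 = 52002·499489 − 168347·154291
1 = −168347·10643560 + 3587289·499489
So 499489·3587289 ≡ 1 (mod 10643560).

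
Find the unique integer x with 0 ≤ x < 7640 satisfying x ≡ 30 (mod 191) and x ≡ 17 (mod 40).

Write x = 30 + 191·k. Then 191·k ≡ 17 − 30 ≡ 27 (mod 40).
Need 191⁻¹ mod 40. Extended Euclid on (40, 31):
40 = 1·31 + 9
31 = 3·9 + 4
9 = 2·4 + 1
4 = 4·1 + 0
Back-substitute:
1 = 9 − 2·4
1 = −2·31 + 7·9
1 = 7·40 − 9·31
191⁻¹ ≡ 31 (mod 40), so k ≡ 31·27 ≡ 37 (mod 40).
x = 30 + 191·37 = 7097.

7097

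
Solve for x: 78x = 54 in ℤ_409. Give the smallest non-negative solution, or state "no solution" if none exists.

158

First find gcd(78, 409):
409 = 5×78 + 19
78 = 4×19 + 2
19 = 9×2 + 1
2 = 2×1 + 0
gcd = 1, so a unique solution mod 409 exists.
Back-substitute for the Bézout coefficients:
1 = 19 − 9·2
1 = −9·78 + 37·19
1 = 37·409 − 194·78
So 78·(-194) ≡ 1 (mod 409), giving 78⁻¹ ≡ 215.
x ≡ 78⁻¹·54 ≡ 215·54 ≡ 158 (mod 409).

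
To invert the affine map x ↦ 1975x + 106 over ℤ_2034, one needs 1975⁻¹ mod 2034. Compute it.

Extended Euclidean algorithm:
2034 = 1×1975 + 59
1975 = 33×59 + 28
59 = 2×28 + 3
28 = 9×3 + 1
3 = 3×1 + 0
The gcd is 1. Working backward:
1 = 28 − 9·3
1 = −9·59 + 19·28
1 = 19·1975 − 636·59
1 = −636·2034 + 655·1975
So 1975·655 ≡ 1 (mod 2034).

655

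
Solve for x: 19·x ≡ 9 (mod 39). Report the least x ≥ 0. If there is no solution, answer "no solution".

First find gcd(19, 39):
39 = 2·19 + 1
19 = 19·1 + 0
gcd = 1, so a unique solution mod 39 exists.
Back-substitute for the Bézout coefficients:
1 = 39 − 2·19
So 19·(-2) ≡ 1 (mod 39), giving 19⁻¹ ≡ 37.
x ≡ 19⁻¹·9 ≡ 37·9 ≡ 21 (mod 39).

21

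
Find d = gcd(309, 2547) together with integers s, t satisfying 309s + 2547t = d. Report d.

3

Euclidean algorithm:
2547 = 8·309 + 75
309 = 4·75 + 9
75 = 8·9 + 3
9 = 3·3 + 0
gcd(309, 2547) = 3.
Working backward:
3 = 75 − 8·9
3 = −8·309 + 33·75
3 = 33·2547 − 272·309
So 3 = (33)·2547 + (-272)·309.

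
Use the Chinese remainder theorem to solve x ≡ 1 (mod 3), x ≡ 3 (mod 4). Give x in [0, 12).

7

Write x = 1 + 3·k. Then 3·k ≡ 3 − 1 ≡ 2 (mod 4).
Need 3⁻¹ mod 4. Extended Euclid on (4, 3):
4 = 1·3 + 1
3 = 3·1 + 0
Back-substitute:
1 = 4 − 3
3⁻¹ ≡ 3 (mod 4), so k ≡ 3·2 ≡ 2 (mod 4).
x = 1 + 3·2 = 7.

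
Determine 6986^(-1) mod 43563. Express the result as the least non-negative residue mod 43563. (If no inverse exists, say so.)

13463

Run Euclid on (43563, 6986):
43563 = 6·6986 + 1647
6986 = 4·1647 + 398
1647 = 4·398 + 55
398 = 7·55 + 13
55 = 4·13 + 3
13 = 4·3 + 1
3 = 3·1 + 0
Since gcd(6986, 43563) = 1, back-substitute to write 1 as a combination:
1 = 13 − 4·3
1 = −4·55 + 17·13
1 = 17·398 − 123·55
1 = −123·1647 + 509·398
1 = 509·6986 − 2159·1647
1 = −2159·43563 + 13463·6986
So 6986·13463 ≡ 1 (mod 43563).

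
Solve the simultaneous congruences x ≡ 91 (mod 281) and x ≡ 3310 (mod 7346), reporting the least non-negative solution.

Write x = 91 + 281·k. Then 281·k ≡ 3310 − 91 ≡ 3219 (mod 7346).
Need 281⁻¹ mod 7346. Extended Euclid on (7346, 281):
7346 = 26×281 + 40
281 = 7×40 + 1
40 = 40×1 + 0
Back-substitute:
1 = 281 − 7·40
1 = −7·7346 + 183·281
281⁻¹ ≡ 183 (mod 7346), so k ≡ 183·3219 ≡ 1397 (mod 7346).
x = 91 + 281·1397 = 392648.

392648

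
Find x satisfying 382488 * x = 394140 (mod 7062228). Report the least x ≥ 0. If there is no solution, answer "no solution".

68336

First find gcd(382488, 7062228):
7062228 = 18·382488 + 177444
382488 = 2·177444 + 27600
177444 = 6·27600 + 11844
27600 = 2·11844 + 3912
11844 = 3·3912 + 108
3912 = 36·108 + 24
108 = 4·24 + 12
24 = 2·12 + 0
gcd = 12 and 12 | 394140, so solutions exist. Divide through by 12: 31874x ≡ 32845 (mod 588519).
Now find 31874⁻¹ mod 588519:
588519 = 18*31874 + 14787
31874 = 2*14787 + 2300
14787 = 6*2300 + 987
2300 = 2*987 + 326
987 = 3*326 + 9
326 = 36*9 + 2
9 = 4*2 + 1
2 = 2*1 + 0
Back-substitute:
1 = 9 − 4·2
1 = −4·326 + 145·9
1 = 145·987 − 439·326
1 = −439·2300 + 1023·987
1 = 1023·14787 − 6577·2300
1 = −6577·31874 + 14177·14787
1 = 14177·588519 − 261763·31874
So 31874·(-261763) ≡ 1 (mod 588519), i.e. 31874⁻¹ ≡ 326756.
Then x ≡ 326756·32845 ≡ 68336 (mod 588519); the smallest non-negative solution is x = 68336.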